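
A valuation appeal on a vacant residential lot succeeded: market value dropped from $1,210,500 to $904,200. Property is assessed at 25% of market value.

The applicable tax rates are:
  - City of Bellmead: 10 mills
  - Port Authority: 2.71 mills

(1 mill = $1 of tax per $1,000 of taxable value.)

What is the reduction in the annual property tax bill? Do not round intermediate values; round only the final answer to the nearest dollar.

Old assessed value = $1,210,500 × 0.25 = $302,625
New assessed value = $904,200 × 0.25 = $226,050
Combined rate = 0.01 + 0.00271 = 0.01271
Old tax = $302,625 × 0.01271 = $3,846.36375
New tax = $226,050 × 0.01271 = $2,873.0955
Reduction = $3,846.36375 − $2,873.0955 = $973.26825

$973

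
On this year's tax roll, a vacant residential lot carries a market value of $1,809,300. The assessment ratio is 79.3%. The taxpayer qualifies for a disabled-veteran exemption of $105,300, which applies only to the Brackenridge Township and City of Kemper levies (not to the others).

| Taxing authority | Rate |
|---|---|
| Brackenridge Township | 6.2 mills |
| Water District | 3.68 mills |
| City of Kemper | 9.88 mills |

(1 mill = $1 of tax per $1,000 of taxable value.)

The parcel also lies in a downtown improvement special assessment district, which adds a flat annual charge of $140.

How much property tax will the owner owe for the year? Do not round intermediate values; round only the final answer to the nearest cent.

$26,797.93

Assessed value = $1,809,300 × 0.793 = $1,434,774.9
Brackenridge Township: ($1,434,774.9 − $105,300) × 0.0062 = $1,329,474.9 × 0.0062 = $8,242.74438
Water District: $1,434,774.9 × 0.00368 = $5,279.971632
City of Kemper: ($1,434,774.9 − $105,300) × 0.00988 = $1,329,474.9 × 0.00988 = $13,135.212012
Levies subtotal = $26,657.928024
Total = $26,657.928024 + $140 = $26,797.928024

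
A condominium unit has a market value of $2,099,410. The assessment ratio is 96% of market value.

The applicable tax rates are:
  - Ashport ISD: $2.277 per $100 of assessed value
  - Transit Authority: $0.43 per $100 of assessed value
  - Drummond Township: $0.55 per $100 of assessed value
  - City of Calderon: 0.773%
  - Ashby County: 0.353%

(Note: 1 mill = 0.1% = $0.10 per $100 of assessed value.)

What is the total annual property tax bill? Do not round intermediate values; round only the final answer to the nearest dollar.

Assessed value = $2,099,410 × 0.96 = $2,015,433.6
Ashport ISD: $2,015,433.6 × 0.02277 = $45,891.423072
Transit Authority: $2,015,433.6 × 0.0043 = $8,666.36448
Drummond Township: $2,015,433.6 × 0.0055 = $11,084.8848
City of Calderon: $2,015,433.6 × 0.00773 = $15,579.301728
Ashby County: $2,015,433.6 × 0.00353 = $7,114.480608
Total = $88,336.454688

$88,336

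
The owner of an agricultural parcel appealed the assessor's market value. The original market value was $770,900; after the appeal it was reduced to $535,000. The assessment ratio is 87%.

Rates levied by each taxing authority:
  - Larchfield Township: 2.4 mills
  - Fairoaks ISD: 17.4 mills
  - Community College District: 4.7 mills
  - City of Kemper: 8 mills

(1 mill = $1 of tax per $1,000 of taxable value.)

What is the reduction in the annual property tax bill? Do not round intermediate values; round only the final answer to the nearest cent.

Old assessed value = $770,900 × 0.87 = $670,683
New assessed value = $535,000 × 0.87 = $465,450
Combined rate = 0.0024 + 0.0174 + 0.0047 + 0.008 = 0.0325
Old tax = $670,683 × 0.0325 = $21,797.1975
New tax = $465,450 × 0.0325 = $15,127.125
Reduction = $21,797.1975 − $15,127.125 = $6,670.0725

$6,670.07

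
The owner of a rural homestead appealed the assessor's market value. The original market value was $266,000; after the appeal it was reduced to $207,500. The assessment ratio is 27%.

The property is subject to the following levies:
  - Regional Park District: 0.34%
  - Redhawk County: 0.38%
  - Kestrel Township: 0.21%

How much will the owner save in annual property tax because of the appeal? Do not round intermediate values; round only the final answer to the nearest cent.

Old assessed value = $266,000 × 0.27 = $71,820
New assessed value = $207,500 × 0.27 = $56,025
Combined rate = 0.0034 + 0.0038 + 0.0021 = 0.0093
Old tax = $71,820 × 0.0093 = $667.926
New tax = $56,025 × 0.0093 = $521.0325
Reduction = $667.926 − $521.0325 = $146.8935

$146.89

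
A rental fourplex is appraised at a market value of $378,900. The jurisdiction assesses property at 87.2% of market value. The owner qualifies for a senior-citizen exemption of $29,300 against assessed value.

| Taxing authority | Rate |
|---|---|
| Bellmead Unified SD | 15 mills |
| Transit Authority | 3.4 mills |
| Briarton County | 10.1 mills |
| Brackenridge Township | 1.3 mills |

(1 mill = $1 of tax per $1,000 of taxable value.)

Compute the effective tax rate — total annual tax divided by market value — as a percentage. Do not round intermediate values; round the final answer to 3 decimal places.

Assessed value = $378,900 × 0.872 = $330,400.8
Taxable value = $330,400.8 − $29,300 = $301,100.8
Bellmead Unified SD: $301,100.8 × 0.015 = $4,516.512
Transit Authority: $301,100.8 × 0.0034 = $1,023.74272
Briarton County: $301,100.8 × 0.0101 = $3,041.11808
Brackenridge Township: $301,100.8 × 0.0013 = $391.43104
Total tax = $8,972.80384
Effective rate = $8,972.80384 ÷ $378,900 = 2.368% of market value

2.368%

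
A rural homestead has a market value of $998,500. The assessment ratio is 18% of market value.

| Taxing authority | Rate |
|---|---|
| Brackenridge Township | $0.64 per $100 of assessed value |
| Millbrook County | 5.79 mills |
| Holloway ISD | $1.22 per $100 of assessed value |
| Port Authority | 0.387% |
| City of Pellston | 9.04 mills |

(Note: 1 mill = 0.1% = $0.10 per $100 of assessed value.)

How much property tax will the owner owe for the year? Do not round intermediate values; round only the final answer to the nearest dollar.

$6,704

Assessed value = $998,500 × 0.18 = $179,730
Brackenridge Township: $179,730 × 0.0064 = $1,150.272
Millbrook County: $179,730 × 0.00579 = $1,040.6367
Holloway ISD: $179,730 × 0.0122 = $2,192.706
Port Authority: $179,730 × 0.00387 = $695.5551
City of Pellston: $179,730 × 0.00904 = $1,624.7592
Total = $6,703.929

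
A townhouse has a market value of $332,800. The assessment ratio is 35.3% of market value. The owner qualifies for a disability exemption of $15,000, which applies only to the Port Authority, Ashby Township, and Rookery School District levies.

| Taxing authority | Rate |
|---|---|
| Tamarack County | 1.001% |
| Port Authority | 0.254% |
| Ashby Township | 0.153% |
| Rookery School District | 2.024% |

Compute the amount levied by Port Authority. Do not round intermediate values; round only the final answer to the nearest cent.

$260.30

Assessed value = $332,800 × 0.353 = $117,478.4
Port Authority taxable value = $117,478.4 − $15,000 = $102,478.4
Port Authority levy = $102,478.4 × 0.00254 = $260.295136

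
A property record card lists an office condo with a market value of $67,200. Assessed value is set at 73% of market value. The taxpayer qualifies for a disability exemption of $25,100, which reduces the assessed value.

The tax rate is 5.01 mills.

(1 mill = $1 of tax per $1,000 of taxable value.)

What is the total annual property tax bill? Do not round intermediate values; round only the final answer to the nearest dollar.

$120

Assessed value = $67,200 × 0.73 = $49,056
Taxable value = $49,056 − $25,100 = $23,956
Tax = $23,956 × 0.00501 = $120.01956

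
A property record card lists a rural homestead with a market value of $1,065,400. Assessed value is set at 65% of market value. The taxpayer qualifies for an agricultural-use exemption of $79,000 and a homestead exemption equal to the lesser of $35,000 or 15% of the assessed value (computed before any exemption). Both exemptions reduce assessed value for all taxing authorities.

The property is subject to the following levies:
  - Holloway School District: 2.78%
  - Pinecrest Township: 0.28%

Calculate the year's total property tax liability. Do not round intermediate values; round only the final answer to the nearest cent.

Assessed value = $1,065,400 × 0.65 = $692,510
Homestead exemption = min($35,000, 15% × $692,510) = min($35,000, $103,876.5) = $35,000 (dollar cap binds)
Taxable value = $692,510 − $79,000 − $35,000 = $578,510
Holloway School District: $578,510 × 0.0278 = $16,082.578
Pinecrest Township: $578,510 × 0.0028 = $1,619.828
Total = $17,702.406

$17,702.41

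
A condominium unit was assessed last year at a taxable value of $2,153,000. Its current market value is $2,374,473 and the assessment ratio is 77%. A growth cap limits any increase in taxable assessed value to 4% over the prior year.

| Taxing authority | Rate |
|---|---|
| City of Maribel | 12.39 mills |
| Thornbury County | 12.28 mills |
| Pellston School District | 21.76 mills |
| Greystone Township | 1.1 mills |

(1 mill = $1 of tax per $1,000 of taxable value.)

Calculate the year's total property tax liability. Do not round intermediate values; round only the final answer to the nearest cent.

Uncapped assessed value = $2,374,473 × 0.77 = $1,828,344.21
Cap limit = $2,153,000 × 1.04 = $2,239,120
Taxable assessed value = min($1,828,344.21, $2,239,120) = $1,828,344.21 (cap does not bind)
City of Maribel: $1,828,344.21 × 0.01239 = $22,653.1847619
Thornbury County: $1,828,344.21 × 0.01228 = $22,452.0668988
Pellston School District: $1,828,344.21 × 0.02176 = $39,784.7700096
Greystone Township: $1,828,344.21 × 0.0011 = $2,011.178631
Total = $86,901.2003013

$86,901.20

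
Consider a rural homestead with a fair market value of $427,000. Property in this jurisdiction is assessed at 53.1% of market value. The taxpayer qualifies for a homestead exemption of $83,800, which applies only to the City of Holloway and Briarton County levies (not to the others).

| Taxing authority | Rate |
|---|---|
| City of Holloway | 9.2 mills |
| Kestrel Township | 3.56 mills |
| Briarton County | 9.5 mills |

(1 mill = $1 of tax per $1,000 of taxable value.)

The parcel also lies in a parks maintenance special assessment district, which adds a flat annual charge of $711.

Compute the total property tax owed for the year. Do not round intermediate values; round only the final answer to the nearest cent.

$4,191.11

Assessed value = $427,000 × 0.531 = $226,737
City of Holloway: ($226,737 − $83,800) × 0.0092 = $142,937 × 0.0092 = $1,315.0204
Kestrel Township: $226,737 × 0.00356 = $807.18372
Briarton County: ($226,737 − $83,800) × 0.0095 = $142,937 × 0.0095 = $1,357.9015
Levies subtotal = $3,480.10562
Total = $3,480.10562 + $711 = $4,191.10562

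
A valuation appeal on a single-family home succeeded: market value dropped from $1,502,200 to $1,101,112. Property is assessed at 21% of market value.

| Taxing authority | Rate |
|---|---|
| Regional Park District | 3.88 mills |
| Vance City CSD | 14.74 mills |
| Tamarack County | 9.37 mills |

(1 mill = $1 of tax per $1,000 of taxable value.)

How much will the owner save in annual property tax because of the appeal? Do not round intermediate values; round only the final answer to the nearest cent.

Old assessed value = $1,502,200 × 0.21 = $315,462
New assessed value = $1,101,112 × 0.21 = $231,233.52
Combined rate = 0.00388 + 0.01474 + 0.00937 = 0.02799
Old tax = $315,462 × 0.02799 = $8,829.78138
New tax = $231,233.52 × 0.02799 = $6,472.2262248
Reduction = $8,829.78138 − $6,472.2262248 = $2,357.5551552

$2,357.56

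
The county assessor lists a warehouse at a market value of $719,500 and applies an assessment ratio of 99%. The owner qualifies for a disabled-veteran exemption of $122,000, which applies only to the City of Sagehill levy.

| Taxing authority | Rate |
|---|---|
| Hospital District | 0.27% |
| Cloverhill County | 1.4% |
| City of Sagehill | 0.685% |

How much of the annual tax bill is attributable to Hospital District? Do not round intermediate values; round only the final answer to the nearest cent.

Assessed value = $719,500 × 0.99 = $712,305
Hospital District taxable value = $712,305 (exemption does not apply)
Hospital District levy = $712,305 × 0.0027 = $1,923.2235

$1,923.22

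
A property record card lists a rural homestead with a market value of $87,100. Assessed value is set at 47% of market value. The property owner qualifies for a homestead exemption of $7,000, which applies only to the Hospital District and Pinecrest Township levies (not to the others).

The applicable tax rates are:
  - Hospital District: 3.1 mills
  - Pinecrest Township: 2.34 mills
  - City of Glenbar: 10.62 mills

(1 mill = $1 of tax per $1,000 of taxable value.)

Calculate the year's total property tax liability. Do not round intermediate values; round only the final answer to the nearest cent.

$619.37

Assessed value = $87,100 × 0.47 = $40,937
Hospital District: ($40,937 − $7,000) × 0.0031 = $33,937 × 0.0031 = $105.2047
Pinecrest Township: ($40,937 − $7,000) × 0.00234 = $33,937 × 0.00234 = $79.41258
City of Glenbar: $40,937 × 0.01062 = $434.75094
Total = $619.36822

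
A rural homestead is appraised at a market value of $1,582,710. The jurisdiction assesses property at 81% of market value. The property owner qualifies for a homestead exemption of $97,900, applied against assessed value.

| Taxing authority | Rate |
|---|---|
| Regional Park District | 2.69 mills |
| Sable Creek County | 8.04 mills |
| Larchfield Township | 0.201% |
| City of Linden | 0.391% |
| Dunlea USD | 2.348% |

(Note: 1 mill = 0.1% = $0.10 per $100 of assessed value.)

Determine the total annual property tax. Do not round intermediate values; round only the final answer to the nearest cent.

$47,517.74

Assessed value = $1,582,710 × 0.81 = $1,281,995.1
Taxable value = $1,281,995.1 − $97,900 = $1,184,095.1
Regional Park District: $1,184,095.1 × 0.00269 = $3,185.215819
Sable Creek County: $1,184,095.1 × 0.00804 = $9,520.124604
Larchfield Township: $1,184,095.1 × 0.00201 = $2,380.031151
City of Linden: $1,184,095.1 × 0.00391 = $4,629.811841
Dunlea USD: $1,184,095.1 × 0.02348 = $27,802.552948
Total = $47,517.736363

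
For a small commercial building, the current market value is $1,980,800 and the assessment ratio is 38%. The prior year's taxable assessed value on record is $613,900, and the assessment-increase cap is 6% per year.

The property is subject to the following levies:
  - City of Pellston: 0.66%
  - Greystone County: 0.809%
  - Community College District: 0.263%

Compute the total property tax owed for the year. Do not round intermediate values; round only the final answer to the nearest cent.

$11,270.71

Uncapped assessed value = $1,980,800 × 0.38 = $752,704
Cap limit = $613,900 × 1.06 = $650,734
Taxable assessed value = min($752,704, $650,734) = $650,734 (cap binds)
City of Pellston: $650,734 × 0.0066 = $4,294.8444
Greystone County: $650,734 × 0.00809 = $5,264.43806
Community College District: $650,734 × 0.00263 = $1,711.43042
Total = $11,270.71288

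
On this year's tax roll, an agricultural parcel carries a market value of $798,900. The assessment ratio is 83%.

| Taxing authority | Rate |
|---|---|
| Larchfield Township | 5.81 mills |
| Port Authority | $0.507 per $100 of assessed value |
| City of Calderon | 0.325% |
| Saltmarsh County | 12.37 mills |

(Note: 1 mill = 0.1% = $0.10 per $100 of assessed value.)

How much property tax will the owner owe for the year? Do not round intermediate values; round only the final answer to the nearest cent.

$17,571.81

Assessed value = $798,900 × 0.83 = $663,087
Larchfield Township: $663,087 × 0.00581 = $3,852.53547
Port Authority: $663,087 × 0.00507 = $3,361.85109
City of Calderon: $663,087 × 0.00325 = $2,155.03275
Saltmarsh County: $663,087 × 0.01237 = $8,202.38619
Total = $17,571.8055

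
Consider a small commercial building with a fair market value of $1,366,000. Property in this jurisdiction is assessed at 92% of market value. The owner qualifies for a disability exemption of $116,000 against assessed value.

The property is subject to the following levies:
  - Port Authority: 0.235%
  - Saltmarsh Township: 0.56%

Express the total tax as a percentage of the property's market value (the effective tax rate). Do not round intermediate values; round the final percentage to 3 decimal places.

Assessed value = $1,366,000 × 0.92 = $1,256,720
Taxable value = $1,256,720 − $116,000 = $1,140,720
Port Authority: $1,140,720 × 0.00235 = $2,680.692
Saltmarsh Township: $1,140,720 × 0.0056 = $6,388.032
Total tax = $9,068.724
Effective rate = $9,068.724 ÷ $1,366,000 = 0.664% of market value

0.664%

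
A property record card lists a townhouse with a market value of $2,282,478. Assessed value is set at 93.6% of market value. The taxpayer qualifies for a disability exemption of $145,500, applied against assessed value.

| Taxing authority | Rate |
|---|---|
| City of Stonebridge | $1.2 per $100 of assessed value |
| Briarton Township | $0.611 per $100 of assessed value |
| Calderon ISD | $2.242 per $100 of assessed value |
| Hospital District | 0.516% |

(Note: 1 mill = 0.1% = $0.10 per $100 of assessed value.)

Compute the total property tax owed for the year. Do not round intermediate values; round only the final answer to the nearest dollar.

$90,964

Assessed value = $2,282,478 × 0.936 = $2,136,399.408
Taxable value = $2,136,399.408 − $145,500 = $1,990,899.408
City of Stonebridge: $1,990,899.408 × 0.012 = $23,890.792896
Briarton Township: $1,990,899.408 × 0.00611 = $12,164.39538288
Calderon ISD: $1,990,899.408 × 0.02242 = $44,635.96472736
Hospital District: $1,990,899.408 × 0.00516 = $10,273.04094528
Total = $90,964.19395152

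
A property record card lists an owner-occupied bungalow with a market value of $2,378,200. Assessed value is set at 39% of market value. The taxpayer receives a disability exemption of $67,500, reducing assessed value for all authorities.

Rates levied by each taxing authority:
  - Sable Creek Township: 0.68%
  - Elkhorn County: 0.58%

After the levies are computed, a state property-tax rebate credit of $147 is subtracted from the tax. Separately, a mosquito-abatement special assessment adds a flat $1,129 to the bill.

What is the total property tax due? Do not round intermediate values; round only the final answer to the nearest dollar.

Assessed value = $2,378,200 × 0.39 = $927,498
Taxable value = $927,498 − $67,500 = $859,998
Sable Creek Township: $859,998 × 0.0068 = $5,847.9864
Elkhorn County: $859,998 × 0.0058 = $4,987.9884
Levies subtotal = $10,835.9748
After credit = $10,835.9748 − $147 = $10,688.9748
Total = $10,688.9748 + $1,129 = $11,817.9748

$11,818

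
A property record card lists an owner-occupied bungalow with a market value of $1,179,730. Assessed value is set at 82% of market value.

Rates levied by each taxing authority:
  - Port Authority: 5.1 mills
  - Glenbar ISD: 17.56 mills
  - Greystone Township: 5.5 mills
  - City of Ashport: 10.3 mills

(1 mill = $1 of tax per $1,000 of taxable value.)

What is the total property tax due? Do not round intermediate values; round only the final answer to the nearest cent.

$37,205.38

Assessed value = $1,179,730 × 0.82 = $967,378.6
Port Authority: $967,378.6 × 0.0051 = $4,933.63086
Glenbar ISD: $967,378.6 × 0.01756 = $16,987.168216
Greystone Township: $967,378.6 × 0.0055 = $5,320.5823
City of Ashport: $967,378.6 × 0.0103 = $9,963.99958
Total = $4,933.63086 + $16,987.168216 + $5,320.5823 + $9,963.99958 = $37,205.380956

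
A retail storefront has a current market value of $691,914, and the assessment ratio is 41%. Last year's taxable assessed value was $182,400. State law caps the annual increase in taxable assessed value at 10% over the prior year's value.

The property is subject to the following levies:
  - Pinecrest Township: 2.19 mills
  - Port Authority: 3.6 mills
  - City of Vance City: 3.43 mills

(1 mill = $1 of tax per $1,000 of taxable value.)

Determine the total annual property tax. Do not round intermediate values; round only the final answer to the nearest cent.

Uncapped assessed value = $691,914 × 0.41 = $283,684.74
Cap limit = $182,400 × 1.1 = $200,640
Taxable assessed value = min($283,684.74, $200,640) = $200,640 (cap binds)
Pinecrest Township: $200,640 × 0.00219 = $439.4016
Port Authority: $200,640 × 0.0036 = $722.304
City of Vance City: $200,640 × 0.00343 = $688.1952
Total = $1,849.9008

$1,849.90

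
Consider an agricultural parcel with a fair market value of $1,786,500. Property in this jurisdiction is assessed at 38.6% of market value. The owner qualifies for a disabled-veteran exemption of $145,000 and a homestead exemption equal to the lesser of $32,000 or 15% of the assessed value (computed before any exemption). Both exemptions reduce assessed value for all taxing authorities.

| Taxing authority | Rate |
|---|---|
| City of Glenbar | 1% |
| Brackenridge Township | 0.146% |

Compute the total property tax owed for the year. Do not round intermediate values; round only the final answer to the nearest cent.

$5,874.27

Assessed value = $1,786,500 × 0.386 = $689,589
Homestead exemption = min($32,000, 15% × $689,589) = min($32,000, $103,438.35) = $32,000 (dollar cap binds)
Taxable value = $689,589 − $145,000 − $32,000 = $512,589
City of Glenbar: $512,589 × 0.01 = $5,125.89
Brackenridge Township: $512,589 × 0.00146 = $748.37994
Total = $5,874.26994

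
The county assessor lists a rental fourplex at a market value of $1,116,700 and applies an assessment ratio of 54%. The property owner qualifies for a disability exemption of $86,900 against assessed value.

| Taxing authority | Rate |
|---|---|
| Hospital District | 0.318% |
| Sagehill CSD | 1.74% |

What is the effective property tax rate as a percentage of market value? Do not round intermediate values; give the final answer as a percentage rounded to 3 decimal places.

0.951%

Assessed value = $1,116,700 × 0.54 = $603,018
Taxable value = $603,018 − $86,900 = $516,118
Hospital District: $516,118 × 0.00318 = $1,641.25524
Sagehill CSD: $516,118 × 0.0174 = $8,980.4532
Total tax = $10,621.70844
Effective rate = $10,621.70844 ÷ $1,116,700 = 0.951% of market value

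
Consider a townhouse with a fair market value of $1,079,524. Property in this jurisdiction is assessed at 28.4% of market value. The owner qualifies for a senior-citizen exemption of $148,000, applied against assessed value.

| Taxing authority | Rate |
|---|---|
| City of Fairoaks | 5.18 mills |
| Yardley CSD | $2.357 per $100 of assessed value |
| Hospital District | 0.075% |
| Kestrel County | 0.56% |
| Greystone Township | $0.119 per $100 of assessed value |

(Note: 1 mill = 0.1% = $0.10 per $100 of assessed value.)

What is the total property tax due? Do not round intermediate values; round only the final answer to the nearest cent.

Assessed value = $1,079,524 × 0.284 = $306,584.816
Taxable value = $306,584.816 − $148,000 = $158,584.816
City of Fairoaks: $158,584.816 × 0.00518 = $821.46934688
Yardley CSD: $158,584.816 × 0.02357 = $3,737.84411312
Hospital District: $158,584.816 × 0.00075 = $118.938612
Kestrel County: $158,584.816 × 0.0056 = $888.0749696
Greystone Township: $158,584.816 × 0.00119 = $188.71593104
Total = $5,755.04297264

$5,755.04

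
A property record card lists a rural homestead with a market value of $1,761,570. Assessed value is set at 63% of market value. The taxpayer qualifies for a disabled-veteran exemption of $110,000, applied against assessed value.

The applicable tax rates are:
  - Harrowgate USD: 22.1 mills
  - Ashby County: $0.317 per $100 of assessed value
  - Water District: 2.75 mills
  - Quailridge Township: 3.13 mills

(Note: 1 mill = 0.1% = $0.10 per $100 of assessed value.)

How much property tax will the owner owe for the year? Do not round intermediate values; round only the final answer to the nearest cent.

$31,143.43

Assessed value = $1,761,570 × 0.63 = $1,109,789.1
Taxable value = $1,109,789.1 − $110,000 = $999,789.1
Harrowgate USD: $999,789.1 × 0.0221 = $22,095.33911
Ashby County: $999,789.1 × 0.00317 = $3,169.331447
Water District: $999,789.1 × 0.00275 = $2,749.420025
Quailridge Township: $999,789.1 × 0.00313 = $3,129.339883
Total = $31,143.430465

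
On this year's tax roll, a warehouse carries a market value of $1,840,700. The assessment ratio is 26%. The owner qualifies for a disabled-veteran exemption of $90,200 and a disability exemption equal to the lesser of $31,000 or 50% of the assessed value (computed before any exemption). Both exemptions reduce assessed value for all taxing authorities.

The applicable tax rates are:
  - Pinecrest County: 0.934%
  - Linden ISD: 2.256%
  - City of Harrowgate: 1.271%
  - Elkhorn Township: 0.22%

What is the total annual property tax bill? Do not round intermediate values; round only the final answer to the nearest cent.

Assessed value = $1,840,700 × 0.26 = $478,582
Disability exemption = min($31,000, 50% × $478,582) = min($31,000, $239,291) = $31,000 (dollar cap binds)
Taxable value = $478,582 − $90,200 − $31,000 = $357,382
Pinecrest County: $357,382 × 0.00934 = $3,337.94788
Linden ISD: $357,382 × 0.02256 = $8,062.53792
City of Harrowgate: $357,382 × 0.01271 = $4,542.32522
Elkhorn Township: $357,382 × 0.0022 = $786.2404
Total = $16,729.05142

$16,729.05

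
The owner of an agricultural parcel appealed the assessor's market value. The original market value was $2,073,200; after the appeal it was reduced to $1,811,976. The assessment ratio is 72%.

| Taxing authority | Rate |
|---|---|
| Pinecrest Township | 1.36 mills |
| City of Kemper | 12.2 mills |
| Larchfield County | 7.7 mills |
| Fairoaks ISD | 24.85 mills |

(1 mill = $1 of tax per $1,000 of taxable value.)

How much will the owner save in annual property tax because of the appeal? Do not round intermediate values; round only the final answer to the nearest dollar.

$8,672

Old assessed value = $2,073,200 × 0.72 = $1,492,704
New assessed value = $1,811,976 × 0.72 = $1,304,622.72
Combined rate = 0.00136 + 0.0122 + 0.0077 + 0.02485 = 0.04611
Old tax = $1,492,704 × 0.04611 = $68,828.58144
New tax = $1,304,622.72 × 0.04611 = $60,156.1536192
Reduction = $68,828.58144 − $60,156.1536192 = $8,672.4278208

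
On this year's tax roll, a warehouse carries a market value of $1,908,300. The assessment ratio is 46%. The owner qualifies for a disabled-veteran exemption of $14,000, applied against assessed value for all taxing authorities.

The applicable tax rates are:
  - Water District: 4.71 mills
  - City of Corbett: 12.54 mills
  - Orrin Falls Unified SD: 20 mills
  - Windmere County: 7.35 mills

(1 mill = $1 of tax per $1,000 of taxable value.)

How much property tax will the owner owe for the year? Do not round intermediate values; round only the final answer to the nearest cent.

$38,526.28

Assessed value = $1,908,300 × 0.46 = $877,818
Taxable value = $877,818 − $14,000 = $863,818
Water District: $863,818 × 0.00471 = $4,068.58278
City of Corbett: $863,818 × 0.01254 = $10,832.27772
Orrin Falls Unified SD: $863,818 × 0.02 = $17,276.36
Windmere County: $863,818 × 0.00735 = $6,349.0623
Total = $4,068.58278 + $10,832.27772 + $17,276.36 + $6,349.0623 = $38,526.2828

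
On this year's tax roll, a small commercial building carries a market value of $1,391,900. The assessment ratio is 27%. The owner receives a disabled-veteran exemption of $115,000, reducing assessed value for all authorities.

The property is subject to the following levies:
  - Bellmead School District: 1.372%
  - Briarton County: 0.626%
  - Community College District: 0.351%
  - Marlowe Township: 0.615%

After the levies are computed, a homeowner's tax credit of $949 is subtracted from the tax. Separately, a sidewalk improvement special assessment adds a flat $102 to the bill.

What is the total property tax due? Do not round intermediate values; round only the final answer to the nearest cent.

Assessed value = $1,391,900 × 0.27 = $375,813
Taxable value = $375,813 − $115,000 = $260,813
Bellmead School District: $260,813 × 0.01372 = $3,578.35436
Briarton County: $260,813 × 0.00626 = $1,632.68938
Community College District: $260,813 × 0.00351 = $915.45363
Marlowe Township: $260,813 × 0.00615 = $1,603.99995
Levies subtotal = $7,730.49732
After credit = $7,730.49732 − $949 = $6,781.49732
Total = $6,781.49732 + $102 = $6,883.49732

$6,883.50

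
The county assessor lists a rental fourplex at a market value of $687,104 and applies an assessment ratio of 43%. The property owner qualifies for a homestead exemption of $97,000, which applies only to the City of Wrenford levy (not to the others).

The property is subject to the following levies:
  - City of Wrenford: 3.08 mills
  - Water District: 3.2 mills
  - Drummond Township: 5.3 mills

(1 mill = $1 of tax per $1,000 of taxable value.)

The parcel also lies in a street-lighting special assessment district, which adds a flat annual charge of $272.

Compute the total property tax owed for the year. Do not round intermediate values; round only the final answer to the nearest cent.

Assessed value = $687,104 × 0.43 = $295,454.72
City of Wrenford: ($295,454.72 − $97,000) × 0.00308 = $198,454.72 × 0.00308 = $611.2405376
Water District: $295,454.72 × 0.0032 = $945.455104
Drummond Township: $295,454.72 × 0.0053 = $1,565.910016
Levies subtotal = $3,122.6056576
Total = $3,122.6056576 + $272 = $3,394.6056576

$3,394.61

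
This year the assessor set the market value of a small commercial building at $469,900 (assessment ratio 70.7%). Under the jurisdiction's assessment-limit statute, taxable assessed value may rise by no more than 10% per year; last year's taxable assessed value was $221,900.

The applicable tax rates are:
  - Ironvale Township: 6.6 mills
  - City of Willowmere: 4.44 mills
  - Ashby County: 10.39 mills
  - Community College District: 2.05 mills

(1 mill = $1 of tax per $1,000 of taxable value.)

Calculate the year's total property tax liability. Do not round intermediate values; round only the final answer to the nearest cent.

Uncapped assessed value = $469,900 × 0.707 = $332,219.3
Cap limit = $221,900 × 1.1 = $244,090
Taxable assessed value = min($332,219.3, $244,090) = $244,090 (cap binds)
Ironvale Township: $244,090 × 0.0066 = $1,610.994
City of Willowmere: $244,090 × 0.00444 = $1,083.7596
Ashby County: $244,090 × 0.01039 = $2,536.0951
Community College District: $244,090 × 0.00205 = $500.3845
Total = $5,731.2332

$5,731.23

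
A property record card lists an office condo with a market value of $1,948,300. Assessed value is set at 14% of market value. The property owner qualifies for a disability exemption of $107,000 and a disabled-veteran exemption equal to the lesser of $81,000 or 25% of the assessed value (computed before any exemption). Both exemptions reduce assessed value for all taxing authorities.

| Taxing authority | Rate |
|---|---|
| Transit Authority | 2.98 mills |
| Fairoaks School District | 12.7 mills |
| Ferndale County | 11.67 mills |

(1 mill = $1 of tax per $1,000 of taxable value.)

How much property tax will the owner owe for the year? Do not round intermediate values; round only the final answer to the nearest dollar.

Assessed value = $1,948,300 × 0.14 = $272,762
Disabled-veteran exemption = min($81,000, 25% × $272,762) = min($81,000, $68,190.5) = $68,190.5 (percentage binds)
Taxable value = $272,762 − $107,000 − $68,190.5 = $97,571.5
Transit Authority: $97,571.5 × 0.00298 = $290.76307
Fairoaks School District: $97,571.5 × 0.0127 = $1,239.15805
Ferndale County: $97,571.5 × 0.01167 = $1,138.659405
Total = $2,668.580525

$2,669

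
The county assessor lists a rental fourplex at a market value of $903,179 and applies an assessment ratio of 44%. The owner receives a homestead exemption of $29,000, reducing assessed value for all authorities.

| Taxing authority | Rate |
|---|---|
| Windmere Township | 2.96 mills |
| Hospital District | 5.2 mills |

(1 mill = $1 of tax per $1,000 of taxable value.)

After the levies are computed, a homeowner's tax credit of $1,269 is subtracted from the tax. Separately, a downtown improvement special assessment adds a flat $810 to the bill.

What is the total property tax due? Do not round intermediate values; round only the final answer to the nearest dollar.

Assessed value = $903,179 × 0.44 = $397,398.76
Taxable value = $397,398.76 − $29,000 = $368,398.76
Windmere Township: $368,398.76 × 0.00296 = $1,090.4603296
Hospital District: $368,398.76 × 0.0052 = $1,915.673552
Levies subtotal = $3,006.1338816
After credit = $3,006.1338816 − $1,269 = $1,737.1338816
Total = $1,737.1338816 + $810 = $2,547.1338816

$2,547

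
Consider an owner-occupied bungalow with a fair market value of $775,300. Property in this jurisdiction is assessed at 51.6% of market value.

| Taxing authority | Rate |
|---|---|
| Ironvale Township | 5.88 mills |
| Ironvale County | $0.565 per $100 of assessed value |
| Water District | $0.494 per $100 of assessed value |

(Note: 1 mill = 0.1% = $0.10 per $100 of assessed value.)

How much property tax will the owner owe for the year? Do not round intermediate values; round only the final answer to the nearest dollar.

Assessed value = $775,300 × 0.516 = $400,054.8
Ironvale Township: $400,054.8 × 0.00588 = $2,352.322224
Ironvale County: $400,054.8 × 0.00565 = $2,260.30962
Water District: $400,054.8 × 0.00494 = $1,976.270712
Total = $6,588.902556

$6,589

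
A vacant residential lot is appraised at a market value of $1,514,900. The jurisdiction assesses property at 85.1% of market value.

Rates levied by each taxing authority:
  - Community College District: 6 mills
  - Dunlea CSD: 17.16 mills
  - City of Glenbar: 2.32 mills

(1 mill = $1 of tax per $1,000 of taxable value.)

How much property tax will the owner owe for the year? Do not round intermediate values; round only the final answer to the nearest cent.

$32,848.30

Assessed value = $1,514,900 × 0.851 = $1,289,179.9
Community College District: $1,289,179.9 × 0.006 = $7,735.0794
Dunlea CSD: $1,289,179.9 × 0.01716 = $22,122.327084
City of Glenbar: $1,289,179.9 × 0.00232 = $2,990.897368
Total = $7,735.0794 + $22,122.327084 + $2,990.897368 = $32,848.303852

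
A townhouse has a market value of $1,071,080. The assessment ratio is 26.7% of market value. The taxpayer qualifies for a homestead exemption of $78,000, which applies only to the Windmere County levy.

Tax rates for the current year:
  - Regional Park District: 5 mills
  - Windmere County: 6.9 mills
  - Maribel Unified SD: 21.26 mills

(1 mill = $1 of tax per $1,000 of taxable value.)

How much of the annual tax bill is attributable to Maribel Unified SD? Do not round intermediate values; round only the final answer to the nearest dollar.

Assessed value = $1,071,080 × 0.267 = $285,978.36
Maribel Unified SD taxable value = $285,978.36 (exemption does not apply)
Maribel Unified SD levy = $285,978.36 × 0.02126 = $6,079.8999336

$6,080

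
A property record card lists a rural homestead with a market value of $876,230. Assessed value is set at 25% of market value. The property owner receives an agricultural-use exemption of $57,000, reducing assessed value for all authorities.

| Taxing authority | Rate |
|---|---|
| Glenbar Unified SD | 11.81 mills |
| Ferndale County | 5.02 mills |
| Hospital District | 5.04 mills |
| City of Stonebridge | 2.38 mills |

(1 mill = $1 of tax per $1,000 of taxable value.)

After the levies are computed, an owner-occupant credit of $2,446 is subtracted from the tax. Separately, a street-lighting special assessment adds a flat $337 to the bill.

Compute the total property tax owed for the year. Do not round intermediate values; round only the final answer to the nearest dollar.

$1,821

Assessed value = $876,230 × 0.25 = $219,057.5
Taxable value = $219,057.5 − $57,000 = $162,057.5
Glenbar Unified SD: $162,057.5 × 0.01181 = $1,913.899075
Ferndale County: $162,057.5 × 0.00502 = $813.52865
Hospital District: $162,057.5 × 0.00504 = $816.7698
City of Stonebridge: $162,057.5 × 0.00238 = $385.69685
Levies subtotal = $3,929.894375
After credit = $3,929.894375 − $2,446 = $1,483.894375
Total = $1,483.894375 + $337 = $1,820.894375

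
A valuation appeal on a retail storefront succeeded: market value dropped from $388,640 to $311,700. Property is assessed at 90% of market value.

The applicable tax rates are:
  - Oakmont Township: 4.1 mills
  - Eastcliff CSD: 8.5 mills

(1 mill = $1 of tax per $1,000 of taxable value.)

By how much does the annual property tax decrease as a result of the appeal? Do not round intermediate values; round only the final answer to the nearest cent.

Old assessed value = $388,640 × 0.9 = $349,776
New assessed value = $311,700 × 0.9 = $280,530
Combined rate = 0.0041 + 0.0085 = 0.0126
Old tax = $349,776 × 0.0126 = $4,407.1776
New tax = $280,530 × 0.0126 = $3,534.678
Reduction = $4,407.1776 − $3,534.678 = $872.4996

$872.50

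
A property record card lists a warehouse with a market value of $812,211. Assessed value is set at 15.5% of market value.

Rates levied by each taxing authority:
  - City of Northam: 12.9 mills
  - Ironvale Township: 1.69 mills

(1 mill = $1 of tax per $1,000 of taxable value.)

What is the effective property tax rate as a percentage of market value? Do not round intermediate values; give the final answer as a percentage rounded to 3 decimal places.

Assessed value = $812,211 × 0.155 = $125,892.705
City of Northam: $125,892.705 × 0.0129 = $1,624.0158945
Ironvale Township: $125,892.705 × 0.00169 = $212.75867145
Total tax = $1,836.77456595
Effective rate = $1,836.77456595 ÷ $812,211 = 0.226% of market value

0.226%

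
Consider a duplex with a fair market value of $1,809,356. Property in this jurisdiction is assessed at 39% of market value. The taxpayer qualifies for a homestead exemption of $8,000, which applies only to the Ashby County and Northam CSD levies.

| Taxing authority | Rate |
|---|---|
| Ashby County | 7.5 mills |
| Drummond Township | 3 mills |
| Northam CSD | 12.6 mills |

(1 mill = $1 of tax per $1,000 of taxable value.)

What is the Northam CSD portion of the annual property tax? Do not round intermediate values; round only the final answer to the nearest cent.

Assessed value = $1,809,356 × 0.39 = $705,648.84
Northam CSD taxable value = $705,648.84 − $8,000 = $697,648.84
Northam CSD levy = $697,648.84 × 0.0126 = $8,790.375384

$8,790.38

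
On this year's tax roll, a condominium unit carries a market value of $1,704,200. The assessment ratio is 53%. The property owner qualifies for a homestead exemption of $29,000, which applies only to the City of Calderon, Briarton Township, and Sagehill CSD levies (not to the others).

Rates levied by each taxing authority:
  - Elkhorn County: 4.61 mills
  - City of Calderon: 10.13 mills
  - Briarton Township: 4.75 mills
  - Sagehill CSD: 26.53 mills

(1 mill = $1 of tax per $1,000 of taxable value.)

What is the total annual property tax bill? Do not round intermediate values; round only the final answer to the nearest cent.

Assessed value = $1,704,200 × 0.53 = $903,226
Elkhorn County: $903,226 × 0.00461 = $4,163.87186
City of Calderon: ($903,226 − $29,000) × 0.01013 = $874,226 × 0.01013 = $8,855.90938
Briarton Township: ($903,226 − $29,000) × 0.00475 = $874,226 × 0.00475 = $4,152.5735
Sagehill CSD: ($903,226 − $29,000) × 0.02653 = $874,226 × 0.02653 = $23,193.21578
Total = $40,365.57052

$40,365.57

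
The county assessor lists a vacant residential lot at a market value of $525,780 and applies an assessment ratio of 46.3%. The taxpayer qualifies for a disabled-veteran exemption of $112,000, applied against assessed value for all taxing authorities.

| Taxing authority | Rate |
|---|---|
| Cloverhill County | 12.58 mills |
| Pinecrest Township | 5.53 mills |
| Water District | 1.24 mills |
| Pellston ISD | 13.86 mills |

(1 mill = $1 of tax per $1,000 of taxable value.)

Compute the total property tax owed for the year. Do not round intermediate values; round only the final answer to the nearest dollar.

$4,365

Assessed value = $525,780 × 0.463 = $243,436.14
Taxable value = $243,436.14 − $112,000 = $131,436.14
Cloverhill County: $131,436.14 × 0.01258 = $1,653.4666412
Pinecrest Township: $131,436.14 × 0.00553 = $726.8418542
Water District: $131,436.14 × 0.00124 = $162.9808136
Pellston ISD: $131,436.14 × 0.01386 = $1,821.7049004
Total = $1,653.4666412 + $726.8418542 + $162.9808136 + $1,821.7049004 = $4,364.9942094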